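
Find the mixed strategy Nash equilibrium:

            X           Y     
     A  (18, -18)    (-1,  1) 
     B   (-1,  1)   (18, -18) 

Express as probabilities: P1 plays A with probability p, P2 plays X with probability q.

p = 0.5, q = 0.5

Work:
Find probabilities that make opponent indifferent:
P2 chooses q to make P1 indifferent between A and B
P1 chooses p to make P2 indifferent between X and Y
Mixed NE: P1 plays (A: 0.5, B: 0.5), P2 plays (X: 0.5, Y: 0.5)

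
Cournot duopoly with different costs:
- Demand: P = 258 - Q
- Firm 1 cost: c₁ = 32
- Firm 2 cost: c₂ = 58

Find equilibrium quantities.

q₁* = 84.0, q₂* = 58.0

Work:
Reaction: q₁ = (258 - 32 - q₂)/2
Reaction: q₂ = (258 - 58 - q₁)/2
Solve simultaneously:
q₁* = (258 - 2×32 + 58)/3 = 84.0
q₂* = (258 - 2×58 + 32)/3 = 58.0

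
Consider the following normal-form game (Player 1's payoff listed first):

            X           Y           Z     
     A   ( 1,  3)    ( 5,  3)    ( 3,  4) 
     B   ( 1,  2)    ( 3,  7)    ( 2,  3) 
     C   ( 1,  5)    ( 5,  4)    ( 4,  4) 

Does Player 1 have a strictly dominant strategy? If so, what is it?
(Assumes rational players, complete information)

No strictly dominant strategy exists for Player 1

Work:
A strategy strictly dominates another if it gives a strictly higher payoff against every opponent action. Compare each pair of P1's strategies column-by-column:
  A vs B: [1 vs 1, 5 vs 3, 3 vs 2] → A does not strictly dominate B (column X: 1 ≤ 1)
  A vs C: [1 vs 1, 5 vs 5, 3 vs 4] → A does not strictly dominate C (column X: 1 ≤ 1)
  B vs A: [1 vs 1, 3 vs 5, 2 vs 3] → B does not strictly dominate A (column X: 1 ≤ 1)
  B vs C: [1 vs 1, 3 vs 5, 2 vs 4] → B does not strictly dominate C (column X: 1 ≤ 1)
  C vs A: [1 vs 1, 5 vs 5, 4 vs 3] → C does not strictly dominate A (column X: 1 ≤ 1)
  C vs B: [1 vs 1, 5 vs 3, 4 vs 2] → C does not strictly dominate B (column X: 1 ≤ 1)
No single strategy strictly dominates all others → no strictly dominant strategy.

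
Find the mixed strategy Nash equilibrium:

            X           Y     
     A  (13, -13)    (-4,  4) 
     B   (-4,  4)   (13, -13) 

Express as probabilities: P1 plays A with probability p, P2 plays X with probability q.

p = 0.5, q = 0.5

Work:
Find probabilities that make opponent indifferent:
P2 chooses q to make P1 indifferent between A and B
P1 chooses p to make P2 indifferent between X and Y
Mixed NE: P1 plays (A: 0.5, B: 0.5), P2 plays (X: 0.5, Y: 0.5)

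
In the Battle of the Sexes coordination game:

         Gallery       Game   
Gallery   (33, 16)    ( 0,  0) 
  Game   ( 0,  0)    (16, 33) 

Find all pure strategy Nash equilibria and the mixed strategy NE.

Pure NE: (Gallery, Gallery) and (Game, Game); Mixed NE: p = 0.6735, q = 0.3265

Work:
Check pure NE:
(Gallery, Gallery): (33, 16) - no unilateral deviation beneficial
(Game, Game): (16, 33) - no unilateral deviation beneficial
Mixed NE: P1 plays Gallery with p = 0.6735, P2 plays Gallery with q = 0.3265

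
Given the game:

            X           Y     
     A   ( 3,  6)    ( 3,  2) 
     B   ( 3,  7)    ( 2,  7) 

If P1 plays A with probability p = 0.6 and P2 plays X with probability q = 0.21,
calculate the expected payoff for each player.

E[P1] = 2.684, E[P2] = 4.504

Work:
E[P1] = p·q·π₁(A,X) + p·(1-q)·π₁(A,Y) + (1-p)·q·π₁(B,X) + (1-p)·(1-q)·π₁(B,Y)
= 0.6·0.21·3 + 0.6·0.79·3 + 0.4·0.21·3 + 0.4·0.79·2
= 2.684

E[P2] = 4.504 (similar calculation)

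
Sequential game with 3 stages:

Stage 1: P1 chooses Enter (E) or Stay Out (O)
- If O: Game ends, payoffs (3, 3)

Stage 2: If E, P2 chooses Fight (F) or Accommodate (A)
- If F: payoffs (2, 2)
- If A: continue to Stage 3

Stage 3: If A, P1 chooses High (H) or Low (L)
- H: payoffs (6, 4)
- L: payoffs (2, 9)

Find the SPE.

SPE: (E, A, H); Outcome (6, 4)

Work:
Stage 3: P1 chooses H (6 vs 2)
Stage 2: P2: F->2, A->4 (anticipating H). Choose A
Stage 1: P1: O->3, E->6 (anticipating A, H). Choose E
SPE path: E -> A -> H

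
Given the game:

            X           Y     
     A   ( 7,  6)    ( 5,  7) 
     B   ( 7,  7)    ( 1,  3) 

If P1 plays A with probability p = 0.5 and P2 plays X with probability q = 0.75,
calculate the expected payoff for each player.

E[P1] = 6.0, E[P2] = 6.125

Work:
E[P1] = p·q·π₁(A,X) + p·(1-q)·π₁(A,Y) + (1-p)·q·π₁(B,X) + (1-p)·(1-q)·π₁(B,Y)
= 0.5·0.75·7 + 0.5·0.25·5 + 0.5·0.75·7 + 0.5·0.25·1
= 6.0

E[P2] = 6.125 (similar calculation)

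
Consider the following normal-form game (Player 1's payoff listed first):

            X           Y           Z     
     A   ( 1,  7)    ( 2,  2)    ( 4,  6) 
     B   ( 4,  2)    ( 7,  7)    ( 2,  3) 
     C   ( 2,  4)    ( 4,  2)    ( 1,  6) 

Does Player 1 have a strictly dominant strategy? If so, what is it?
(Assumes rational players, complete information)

No strictly dominant strategy exists for Player 1

Work:
A strategy strictly dominates another if it gives a strictly higher payoff against every opponent action. Compare each pair of P1's strategies column-by-column:
  A vs B: [1 vs 4, 2 vs 7, 4 vs 2] → A does not strictly dominate B (column X: 1 ≤ 4)
  A vs C: [1 vs 2, 2 vs 4, 4 vs 1] → A does not strictly dominate C (column X: 1 ≤ 2)
  B vs A: [4 vs 1, 7 vs 2, 2 vs 4] → B does not strictly dominate A (column Z: 2 ≤ 4)
  B vs C: [4 vs 2, 7 vs 4, 2 vs 1] → B strictly dominates C
  C vs A: [2 vs 1, 4 vs 2, 1 vs 4] → C does not strictly dominate A (column Z: 1 ≤ 4)
  C vs B: [2 vs 4, 4 vs 7, 1 vs 2] → C does not strictly dominate B (column X: 2 ≤ 4)
No single strategy strictly dominates all others → no strictly dominant strategy.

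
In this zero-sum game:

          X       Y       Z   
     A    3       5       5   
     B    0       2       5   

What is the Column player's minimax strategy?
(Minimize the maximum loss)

Column should play X, value = 3

Work:
Column player minimizes Row's maximum payoff:
Column X: max payoff to Row = 3
Column Y: max payoff to Row = 5
Column Z: max payoff to Row = 5
Minimum is 3, achieved by column X.
Minimax strategy: X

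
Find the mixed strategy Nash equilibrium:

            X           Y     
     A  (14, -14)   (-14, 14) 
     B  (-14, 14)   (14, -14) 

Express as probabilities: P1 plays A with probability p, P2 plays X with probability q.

p = 0.5, q = 0.5

Work:
Find probabilities that make opponent indifferent:
P2 chooses q to make P1 indifferent between A and B
P1 chooses p to make P2 indifferent between X and Y
Mixed NE: P1 plays (A: 0.5, B: 0.5), P2 plays (X: 0.5, Y: 0.5)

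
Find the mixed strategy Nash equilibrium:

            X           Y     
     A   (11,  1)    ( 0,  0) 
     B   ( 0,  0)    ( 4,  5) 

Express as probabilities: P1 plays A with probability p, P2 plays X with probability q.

p = 0.8333, q = 0.2667

Work:
Find probabilities that make opponent indifferent:
P2 chooses q to make P1 indifferent between A and B
P1 chooses p to make P2 indifferent between X and Y
Mixed NE: P1 plays (A: 0.8333, B: 0.1667), P2 plays (X: 0.2667, Y: 0.7333)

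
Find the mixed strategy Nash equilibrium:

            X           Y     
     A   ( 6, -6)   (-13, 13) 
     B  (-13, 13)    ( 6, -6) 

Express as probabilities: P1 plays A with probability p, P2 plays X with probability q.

p = 0.5, q = 0.5

Work:
Find probabilities that make opponent indifferent:
P2 chooses q to make P1 indifferent between A and B
P1 chooses p to make P2 indifferent between X and Y
Mixed NE: P1 plays (A: 0.5, B: 0.5), P2 plays (X: 0.5, Y: 0.5)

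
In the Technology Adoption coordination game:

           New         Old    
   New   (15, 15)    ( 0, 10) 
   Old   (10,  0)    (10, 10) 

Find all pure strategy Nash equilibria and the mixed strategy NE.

Pure NE: (New, New) and (Old, Old); Mixed NE: p = 0.6667, q = 0.6667

Work:
Check pure NE:
(New, New): (15, 15) - no unilateral deviation beneficial
(Old, Old): (10, 10) - no unilateral deviation beneficial
Mixed NE: P1 plays New with p = 0.6667, P2 plays New with q = 0.6667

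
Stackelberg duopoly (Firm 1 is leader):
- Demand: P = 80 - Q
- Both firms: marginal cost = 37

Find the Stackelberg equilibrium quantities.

q₁* (leader) = 21.5, q₂* (follower) = 10.75

Work:
Follower's reaction: q₂ = (a - c - q₁)/2
Leader substitutes: π₁ = q₁·(a - q₁ - (a-c-q₁)/2 - c)
FOC: q₁* = (80 - 37)/2 = 21.50
Then: q₂* = (80 - 37 - 21.5)/2 = 10.75
Leader has first-mover advantage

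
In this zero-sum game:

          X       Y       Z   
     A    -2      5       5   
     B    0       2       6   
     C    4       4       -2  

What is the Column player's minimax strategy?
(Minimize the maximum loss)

Column should play X, value = 4

Work:
Column player minimizes Row's maximum payoff:
Column X: max payoff to Row = 4
Column Y: max payoff to Row = 5
Column Z: max payoff to Row = 6
Minimum is 4, achieved by column X.
Minimax strategy: X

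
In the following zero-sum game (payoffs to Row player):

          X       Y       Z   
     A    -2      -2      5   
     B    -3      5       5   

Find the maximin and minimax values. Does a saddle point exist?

Maximin = -2, Minimax = -2, Saddle: True

Work:
Row minimums: [-2, -3] → maximin = -2
Column maximums: [-2, 5, 5] → minimax = -2
Saddle point exists! Game value = -2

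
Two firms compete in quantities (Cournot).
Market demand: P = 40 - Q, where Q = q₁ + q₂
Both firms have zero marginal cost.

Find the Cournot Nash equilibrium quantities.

q₁* = q₂* = 13.33; P* = 13.33

Work:
Profit: π_i = P·q_i = (a - q_i - q_j)·q_i
FOC: ∂π_i/∂q_i = a - 2q_i - q_j = 0
Reaction function: q_i = (40 - q_j)/2
Symmetry: q* = 40/3 = 13.33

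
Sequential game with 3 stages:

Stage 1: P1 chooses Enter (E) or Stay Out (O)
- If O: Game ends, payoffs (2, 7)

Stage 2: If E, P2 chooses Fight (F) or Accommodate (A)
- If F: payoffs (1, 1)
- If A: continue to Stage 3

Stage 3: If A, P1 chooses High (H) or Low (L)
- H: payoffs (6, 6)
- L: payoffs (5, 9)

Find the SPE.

SPE: (E, A, H); Outcome (6, 6)

Work:
Stage 3: P1 chooses H (6 vs 5)
Stage 2: P2: F->1, A->6 (anticipating H). Choose A
Stage 1: P1: O->2, E->6 (anticipating A, H). Choose E
SPE path: E -> A -> H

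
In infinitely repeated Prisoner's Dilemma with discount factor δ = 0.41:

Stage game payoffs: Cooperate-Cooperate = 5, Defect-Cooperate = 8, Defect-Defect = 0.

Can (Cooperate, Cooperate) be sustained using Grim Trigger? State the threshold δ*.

δ* = 0.375; since δ = 0.41 ≥ 0.375, cooperation can be sustained

Work:
For Grim Trigger:
Cooperate forever: 5/(1-δ)
Defect then punished: 8 + 0·δ/(1-δ)
Need: 5/(1-δ) ≥ 8 + 0·δ/(1-δ)
Solving: δ ≥ (T-R)/(T-P) = (8-5)/(8-0) = 0.375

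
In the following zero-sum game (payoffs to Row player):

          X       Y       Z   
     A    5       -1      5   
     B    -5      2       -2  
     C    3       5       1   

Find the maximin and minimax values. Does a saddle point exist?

Maximin = 1, Minimax = 5, Saddle: False

Work:
Row minimums: [-1, -5, 1] → maximin = 1
Column maximums: [5, 5, 5] → minimax = 5
No saddle point (maximin ≠ minimax). Mixed strategy needed.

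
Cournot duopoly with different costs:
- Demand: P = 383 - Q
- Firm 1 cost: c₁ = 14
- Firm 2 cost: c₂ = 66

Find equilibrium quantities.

q₁* = 140.33, q₂* = 88.33

Work:
Reaction: q₁ = (383 - 14 - q₂)/2
Reaction: q₂ = (383 - 66 - q₁)/2
Solve simultaneously:
q₁* = (383 - 2×14 + 66)/3 = 140.33
q₂* = (383 - 2×66 + 14)/3 = 88.33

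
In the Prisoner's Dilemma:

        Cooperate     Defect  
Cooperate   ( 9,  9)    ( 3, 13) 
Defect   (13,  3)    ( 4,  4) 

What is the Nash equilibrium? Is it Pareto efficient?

(Defect, Defect) is NE; not Pareto efficient

Work:
Defect dominates Cooperate for both players:
If P2 cooperates: Defect (13) > Cooperate (9)
If P2 defects: Defect (4) > Cooperate (3)
NE: (Defect, Defect) with payoff (4, 4)
But (Cooperate, Cooperate) = (9, 9) Pareto dominates (4, 4)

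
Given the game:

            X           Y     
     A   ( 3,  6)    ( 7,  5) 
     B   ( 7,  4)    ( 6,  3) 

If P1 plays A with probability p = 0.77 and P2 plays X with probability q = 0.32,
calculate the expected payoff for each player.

E[P1] = 5.858, E[P2] = 4.86

Work:
E[P1] = p·q·π₁(A,X) + p·(1-q)·π₁(A,Y) + (1-p)·q·π₁(B,X) + (1-p)·(1-q)·π₁(B,Y)
= 0.77·0.32·3 + 0.77·0.68·7 + 0.23·0.32·7 + 0.23·0.68·6
= 5.858

E[P2] = 4.86 (similar calculation)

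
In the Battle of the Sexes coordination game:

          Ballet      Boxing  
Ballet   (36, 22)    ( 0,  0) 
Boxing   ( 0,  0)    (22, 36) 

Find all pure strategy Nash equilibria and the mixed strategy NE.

Pure NE: (Ballet, Ballet) and (Boxing, Boxing); Mixed NE: p = 0.6207, q = 0.3793

Work:
Check pure NE:
(Ballet, Ballet): (36, 22) - no unilateral deviation beneficial
(Boxing, Boxing): (22, 36) - no unilateral deviation beneficial
Mixed NE: P1 plays Ballet with p = 0.6207, P2 plays Ballet with q = 0.3793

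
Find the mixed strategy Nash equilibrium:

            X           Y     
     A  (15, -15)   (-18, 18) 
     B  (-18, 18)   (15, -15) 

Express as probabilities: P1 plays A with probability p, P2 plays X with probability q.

p = 0.5, q = 0.5

Work:
Find probabilities that make opponent indifferent:
P2 chooses q to make P1 indifferent between A and B
P1 chooses p to make P2 indifferent between X and Y
Mixed NE: P1 plays (A: 0.5, B: 0.5), P2 plays (X: 0.5, Y: 0.5)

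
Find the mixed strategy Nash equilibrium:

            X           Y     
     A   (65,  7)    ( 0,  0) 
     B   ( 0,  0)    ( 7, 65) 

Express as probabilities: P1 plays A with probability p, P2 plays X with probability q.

p = 0.9028, q = 0.0972

Work:
Find probabilities that make opponent indifferent:
P2 chooses q to make P1 indifferent between A and B
P1 chooses p to make P2 indifferent between X and Y
Mixed NE: P1 plays (A: 0.9028, B: 0.0972), P2 plays (X: 0.0972, Y: 0.9028)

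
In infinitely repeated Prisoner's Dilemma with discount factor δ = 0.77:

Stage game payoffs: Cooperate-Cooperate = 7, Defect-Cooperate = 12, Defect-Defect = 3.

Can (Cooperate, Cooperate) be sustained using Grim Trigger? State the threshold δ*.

δ* = 0.5556; since δ = 0.77 ≥ 0.5556, cooperation can be sustained

Work:
For Grim Trigger:
Cooperate forever: 7/(1-δ)
Defect then punished: 12 + 3·δ/(1-δ)
Need: 7/(1-δ) ≥ 12 + 3·δ/(1-δ)
Solving: δ ≥ (T-R)/(T-P) = (12-7)/(12-3) = 0.5556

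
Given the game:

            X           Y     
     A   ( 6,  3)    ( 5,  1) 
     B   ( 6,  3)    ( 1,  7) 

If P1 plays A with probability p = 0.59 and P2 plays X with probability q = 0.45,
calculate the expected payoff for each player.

E[P1] = 4.548, E[P2] = 3.253

Work:
E[P1] = p·q·π₁(A,X) + p·(1-q)·π₁(A,Y) + (1-p)·q·π₁(B,X) + (1-p)·(1-q)·π₁(B,Y)
= 0.59·0.45·6 + 0.59·0.55·5 + 0.41·0.45·6 + 0.41·0.55·1
= 4.548

E[P2] = 3.253 (similar calculation)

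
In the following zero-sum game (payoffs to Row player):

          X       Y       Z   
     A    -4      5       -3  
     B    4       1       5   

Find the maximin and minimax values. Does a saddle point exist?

Maximin = 1, Minimax = 4, Saddle: False

Work:
Row minimums: [-4, 1] → maximin = 1
Column maximums: [4, 5, 5] → minimax = 4
No saddle point (maximin ≠ minimax). Mixed strategy needed.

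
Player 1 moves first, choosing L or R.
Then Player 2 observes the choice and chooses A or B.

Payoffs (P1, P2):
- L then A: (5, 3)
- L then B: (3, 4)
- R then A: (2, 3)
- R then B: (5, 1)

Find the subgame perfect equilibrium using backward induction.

P1 plays L, P2 plays B after L and A after R; Payoff (3, 4)

Work:
Backward induction:
After L: P2 chooses B → P1 gets 3
After R: P2 chooses A → P1 gets 2
P1 chooses L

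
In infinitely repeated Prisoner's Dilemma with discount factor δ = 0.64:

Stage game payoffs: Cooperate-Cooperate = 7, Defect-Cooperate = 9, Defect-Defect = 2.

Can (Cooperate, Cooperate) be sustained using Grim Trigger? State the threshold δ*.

δ* = 0.2857; since δ = 0.64 ≥ 0.2857, cooperation can be sustained

Work:
For Grim Trigger:
Cooperate forever: 7/(1-δ)
Defect then punished: 9 + 2·δ/(1-δ)
Need: 7/(1-δ) ≥ 9 + 2·δ/(1-δ)
Solving: δ ≥ (T-R)/(T-P) = (9-7)/(9-2) = 0.2857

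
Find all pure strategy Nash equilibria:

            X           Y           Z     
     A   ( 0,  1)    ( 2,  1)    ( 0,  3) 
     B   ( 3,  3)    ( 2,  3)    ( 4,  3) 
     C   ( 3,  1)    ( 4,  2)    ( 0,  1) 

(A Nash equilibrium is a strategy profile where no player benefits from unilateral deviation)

Nash equilibrium: (B, X), (B, Z), (C, Y)

Work:
Best responses:
  P1 vs X: payoffs [0, 3, 3] → best response B/C (payoff 3)
  P1 vs Y: payoffs [2, 2, 4] → best response C (payoff 4)
  P1 vs Z: payoffs [0, 4, 0] → best response B (payoff 4)
  P2 vs A: payoffs [1, 1, 3] → best response Z (payoff 3)
  P2 vs B: payoffs [3, 3, 3] → best response X/Y/Z (payoff 3)
  P2 vs C: payoffs [1, 2, 1] → best response Y (payoff 2)
Mutual best responses: (B,X), (B,Z), (C,Y) → Nash equilibria.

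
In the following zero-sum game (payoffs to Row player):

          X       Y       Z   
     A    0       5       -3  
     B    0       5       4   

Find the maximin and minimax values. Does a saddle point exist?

Maximin = 0, Minimax = 0, Saddle: True

Work:
Row minimums: [-3, 0] → maximin = 0
Column maximums: [0, 5, 4] → minimax = 0
Saddle point exists! Game value = 0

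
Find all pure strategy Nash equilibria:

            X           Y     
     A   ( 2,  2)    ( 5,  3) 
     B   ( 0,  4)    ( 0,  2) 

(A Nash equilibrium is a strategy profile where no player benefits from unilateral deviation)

Nash equilibrium: (A, Y)

Work:
Best responses:
  P1 vs X: payoffs [2, 0] → best response A (payoff 2)
  P1 vs Y: payoffs [5, 0] → best response A (payoff 5)
  P2 vs A: payoffs [2, 3] → best response Y (payoff 3)
  P2 vs B: payoffs [4, 2] → best response X (payoff 4)
Mutual best responses: (A,Y) → Nash equilibria.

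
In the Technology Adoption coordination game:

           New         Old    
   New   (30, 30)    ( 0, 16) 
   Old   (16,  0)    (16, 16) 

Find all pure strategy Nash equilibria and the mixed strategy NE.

Pure NE: (New, New) and (Old, Old); Mixed NE: p = 0.5333, q = 0.5333

Work:
Check pure NE:
(New, New): (30, 30) - no unilateral deviation beneficial
(Old, Old): (16, 16) - no unilateral deviation beneficial
Mixed NE: P1 plays New with p = 0.5333, P2 plays New with q = 0.5333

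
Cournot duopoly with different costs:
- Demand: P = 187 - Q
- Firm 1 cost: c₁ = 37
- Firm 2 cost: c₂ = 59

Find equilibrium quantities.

q₁* = 57.33, q₂* = 35.33

Work:
Reaction: q₁ = (187 - 37 - q₂)/2
Reaction: q₂ = (187 - 59 - q₁)/2
Solve simultaneously:
q₁* = (187 - 2×37 + 59)/3 = 57.33
q₂* = (187 - 2×59 + 37)/3 = 35.33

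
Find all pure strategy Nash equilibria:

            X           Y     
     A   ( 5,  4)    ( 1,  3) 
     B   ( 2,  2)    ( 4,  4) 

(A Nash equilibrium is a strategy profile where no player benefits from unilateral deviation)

Nash equilibrium: (A, X), (B, Y)

Work:
Best responses:
  P1 vs X: payoffs [5, 2] → best response A (payoff 5)
  P1 vs Y: payoffs [1, 4] → best response B (payoff 4)
  P2 vs A: payoffs [4, 3] → best response X (payoff 4)
  P2 vs B: payoffs [2, 4] → best response Y (payoff 4)
Mutual best responses: (A,X), (B,Y) → Nash equilibria.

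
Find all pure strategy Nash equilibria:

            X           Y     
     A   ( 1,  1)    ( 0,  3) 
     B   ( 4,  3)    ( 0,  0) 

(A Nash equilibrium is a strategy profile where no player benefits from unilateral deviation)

Nash equilibrium: (A, Y), (B, X)

Work:
Best responses:
  P1 vs X: payoffs [1, 4] → best response B (payoff 4)
  P1 vs Y: payoffs [0, 0] → best response A/B (payoff 0)
  P2 vs A: payoffs [1, 3] → best response Y (payoff 3)
  P2 vs B: payoffs [3, 0] → best response X (payoff 3)
Mutual best responses: (A,Y), (B,X) → Nash equilibria.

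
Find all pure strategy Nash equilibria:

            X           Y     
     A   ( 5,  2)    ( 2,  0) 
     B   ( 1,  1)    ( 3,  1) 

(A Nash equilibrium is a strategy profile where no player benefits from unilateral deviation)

Nash equilibrium: (A, X), (B, Y)

Work:
Best responses:
  P1 vs X: payoffs [5, 1] → best response A (payoff 5)
  P1 vs Y: payoffs [2, 3] → best response B (payoff 3)
  P2 vs A: payoffs [2, 0] → best response X (payoff 2)
  P2 vs B: payoffs [1, 1] → best response X/Y (payoff 1)
Mutual best responses: (A,X), (B,Y) → Nash equilibria.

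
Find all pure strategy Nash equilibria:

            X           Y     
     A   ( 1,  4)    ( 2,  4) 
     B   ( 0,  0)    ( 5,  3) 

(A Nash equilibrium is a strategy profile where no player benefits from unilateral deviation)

Nash equilibrium: (A, X), (B, Y)

Work:
Best responses:
  P1 vs X: payoffs [1, 0] → best response A (payoff 1)
  P1 vs Y: payoffs [2, 5] → best response B (payoff 5)
  P2 vs A: payoffs [4, 4] → best response X/Y (payoff 4)
  P2 vs B: payoffs [0, 3] → best response Y (payoff 3)
Mutual best responses: (A,X), (B,Y) → Nash equilibria.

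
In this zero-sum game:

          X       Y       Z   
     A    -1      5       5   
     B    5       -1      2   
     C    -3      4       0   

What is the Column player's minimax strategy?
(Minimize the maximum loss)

Column should play X or Y or Z (all achieve the minimum), value = 5

Work:
Column player minimizes Row's maximum payoff:
Column X: max payoff to Row = 5
Column Y: max payoff to Row = 5
Column Z: max payoff to Row = 5
Minimum is 5, achieved by columns X, Y, Z (tied).
Each of X or Y or Z is a minimax strategy.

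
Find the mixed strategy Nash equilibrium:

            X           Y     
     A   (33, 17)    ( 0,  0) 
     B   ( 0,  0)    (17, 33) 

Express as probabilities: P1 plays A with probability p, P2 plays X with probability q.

p = 0.66, q = 0.34

Work:
Find probabilities that make opponent indifferent:
P2 chooses q to make P1 indifferent between A and B
P1 chooses p to make P2 indifferent between X and Y
Mixed NE: P1 plays (A: 0.66, B: 0.34), P2 plays (X: 0.34, Y: 0.66)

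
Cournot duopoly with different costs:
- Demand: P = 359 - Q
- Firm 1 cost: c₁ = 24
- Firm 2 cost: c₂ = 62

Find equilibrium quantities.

q₁* = 124.33, q₂* = 86.33

Work:
Reaction: q₁ = (359 - 24 - q₂)/2
Reaction: q₂ = (359 - 62 - q₁)/2
Solve simultaneously:
q₁* = (359 - 2×24 + 62)/3 = 124.33
q₂* = (359 - 2×62 + 24)/3 = 86.33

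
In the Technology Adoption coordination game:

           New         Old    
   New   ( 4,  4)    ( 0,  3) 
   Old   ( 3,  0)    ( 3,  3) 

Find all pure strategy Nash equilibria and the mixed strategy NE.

Pure NE: (New, New) and (Old, Old); Mixed NE: p = 0.75, q = 0.75

Work:
Check pure NE:
(New, New): (4, 4) - no unilateral deviation beneficial
(Old, Old): (3, 3) - no unilateral deviation beneficial
Mixed NE: P1 plays New with p = 0.75, P2 plays New with q = 0.75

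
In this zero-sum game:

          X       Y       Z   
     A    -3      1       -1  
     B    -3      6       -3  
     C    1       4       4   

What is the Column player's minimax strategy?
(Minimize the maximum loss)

Column should play X, value = 1

Work:
Column player minimizes Row's maximum payoff:
Column X: max payoff to Row = 1
Column Y: max payoff to Row = 6
Column Z: max payoff to Row = 4
Minimum is 1, achieved by column X.
Minimax strategy: X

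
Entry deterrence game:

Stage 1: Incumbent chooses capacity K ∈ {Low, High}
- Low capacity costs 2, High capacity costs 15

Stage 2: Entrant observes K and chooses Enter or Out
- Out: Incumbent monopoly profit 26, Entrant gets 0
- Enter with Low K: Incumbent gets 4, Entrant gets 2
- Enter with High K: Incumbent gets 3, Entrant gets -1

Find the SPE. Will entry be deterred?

SPE: (High, Enter|Low, Out|High); Entry deterred. Incumbent net profit = 11

Work:
After Low K: Entrant enters (2 > 0)
After High K: Entrant stays out (-1 < 0)
Incumbent: Low → 4−2=2, High → 26−15=11
Incumbent chooses High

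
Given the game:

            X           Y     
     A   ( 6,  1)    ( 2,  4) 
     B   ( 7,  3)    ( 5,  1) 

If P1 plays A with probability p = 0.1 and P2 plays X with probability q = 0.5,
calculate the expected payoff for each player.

E[P1] = 5.8, E[P2] = 2.05

Work:
E[P1] = p·q·π₁(A,X) + p·(1-q)·π₁(A,Y) + (1-p)·q·π₁(B,X) + (1-p)·(1-q)·π₁(B,Y)
= 0.1·0.5·6 + 0.1·0.5·2 + 0.9·0.5·7 + 0.9·0.5·5
= 5.8

E[P2] = 2.05 (similar calculation)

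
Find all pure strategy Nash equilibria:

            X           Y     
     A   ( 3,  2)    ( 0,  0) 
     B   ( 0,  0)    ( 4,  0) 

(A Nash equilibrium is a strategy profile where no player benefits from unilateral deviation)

Nash equilibrium: (A, X), (B, Y)

Work:
Best responses:
  P1 vs X: payoffs [3, 0] → best response A (payoff 3)
  P1 vs Y: payoffs [0, 4] → best response B (payoff 4)
  P2 vs A: payoffs [2, 0] → best response X (payoff 2)
  P2 vs B: payoffs [0, 0] → best response X/Y (payoff 0)
Mutual best responses: (A,X), (B,Y) → Nash equilibria.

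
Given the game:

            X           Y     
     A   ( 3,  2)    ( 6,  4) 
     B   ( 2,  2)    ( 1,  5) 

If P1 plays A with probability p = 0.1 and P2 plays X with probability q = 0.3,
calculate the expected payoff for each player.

E[P1] = 1.68, E[P2] = 4.03

Work:
E[P1] = p·q·π₁(A,X) + p·(1-q)·π₁(A,Y) + (1-p)·q·π₁(B,X) + (1-p)·(1-q)·π₁(B,Y)
= 0.1·0.3·3 + 0.1·0.7·6 + 0.9·0.3·2 + 0.9·0.7·1
= 1.68

E[P2] = 4.03 (similar calculation)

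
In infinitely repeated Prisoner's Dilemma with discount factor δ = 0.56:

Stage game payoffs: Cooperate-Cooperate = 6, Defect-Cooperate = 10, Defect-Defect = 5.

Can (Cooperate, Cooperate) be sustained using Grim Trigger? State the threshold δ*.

δ* = 0.8; since δ = 0.56 < 0.8, cooperation cannot be sustained

Work:
For Grim Trigger:
Cooperate forever: 6/(1-δ)
Defect then punished: 10 + 5·δ/(1-δ)
Need: 6/(1-δ) ≥ 10 + 5·δ/(1-δ)
Solving: δ ≥ (T-R)/(T-P) = (10-6)/(10-5) = 0.8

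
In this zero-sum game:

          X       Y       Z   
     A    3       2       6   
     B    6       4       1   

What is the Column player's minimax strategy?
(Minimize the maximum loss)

Column should play Y, value = 4

Work:
Column player minimizes Row's maximum payoff:
Column X: max payoff to Row = 6
Column Y: max payoff to Row = 4
Column Z: max payoff to Row = 6
Minimum is 4, achieved by column Y.
Minimax strategy: Y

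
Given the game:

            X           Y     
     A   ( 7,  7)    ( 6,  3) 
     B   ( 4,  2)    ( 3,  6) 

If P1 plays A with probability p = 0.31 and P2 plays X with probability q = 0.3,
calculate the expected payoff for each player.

E[P1] = 4.23, E[P2] = 4.614

Work:
E[P1] = p·q·π₁(A,X) + p·(1-q)·π₁(A,Y) + (1-p)·q·π₁(B,X) + (1-p)·(1-q)·π₁(B,Y)
= 0.31·0.3·7 + 0.31·0.7·6 + 0.69·0.3·4 + 0.69·0.7·3
= 4.23

E[P2] = 4.614 (similar calculation)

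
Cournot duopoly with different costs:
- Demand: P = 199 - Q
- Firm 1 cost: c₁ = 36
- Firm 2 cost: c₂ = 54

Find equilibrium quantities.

q₁* = 60.33, q₂* = 42.33

Work:
Reaction: q₁ = (199 - 36 - q₂)/2
Reaction: q₂ = (199 - 54 - q₁)/2
Solve simultaneously:
q₁* = (199 - 2×36 + 54)/3 = 60.33
q₂* = (199 - 2×54 + 36)/3 = 42.33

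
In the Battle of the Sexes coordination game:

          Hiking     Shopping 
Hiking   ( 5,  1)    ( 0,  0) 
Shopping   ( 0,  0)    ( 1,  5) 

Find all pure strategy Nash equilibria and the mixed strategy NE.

Pure NE: (Hiking, Hiking) and (Shopping, Shopping); Mixed NE: p = 0.8333, q = 0.1667

Work:
Check pure NE:
(Hiking, Hiking): (5, 1) - no unilateral deviation beneficial
(Shopping, Shopping): (1, 5) - no unilateral deviation beneficial
Mixed NE: P1 plays Hiking with p = 0.8333, P2 plays Hiking with q = 0.1667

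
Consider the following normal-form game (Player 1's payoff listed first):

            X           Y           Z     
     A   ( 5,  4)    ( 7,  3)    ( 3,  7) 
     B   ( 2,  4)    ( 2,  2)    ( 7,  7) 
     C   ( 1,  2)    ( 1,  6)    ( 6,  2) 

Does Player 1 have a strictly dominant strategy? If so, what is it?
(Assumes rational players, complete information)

No strictly dominant strategy exists for Player 1

Work:
A strategy strictly dominates another if it gives a strictly higher payoff against every opponent action. Compare each pair of P1's strategies column-by-column:
  A vs B: [5 vs 2, 7 vs 2, 3 vs 7] → A does not strictly dominate B (column Z: 3 ≤ 7)
  A vs C: [5 vs 1, 7 vs 1, 3 vs 6] → A does not strictly dominate C (column Z: 3 ≤ 6)
  B vs A: [2 vs 5, 2 vs 7, 7 vs 3] → B does not strictly dominate A (column X: 2 ≤ 5)
  B vs C: [2 vs 1, 2 vs 1, 7 vs 6] → B strictly dominates C
  C vs A: [1 vs 5, 1 vs 7, 6 vs 3] → C does not strictly dominate A (column X: 1 ≤ 5)
  C vs B: [1 vs 2, 1 vs 2, 6 vs 7] → C does not strictly dominate B (column X: 1 ≤ 2)
No single strategy strictly dominates all others → no strictly dominant strategy.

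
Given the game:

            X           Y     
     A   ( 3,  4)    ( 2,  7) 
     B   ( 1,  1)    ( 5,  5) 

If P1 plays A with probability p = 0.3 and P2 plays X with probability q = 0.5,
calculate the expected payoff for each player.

E[P1] = 2.85, E[P2] = 3.75

Work:
E[P1] = p·q·π₁(A,X) + p·(1-q)·π₁(A,Y) + (1-p)·q·π₁(B,X) + (1-p)·(1-q)·π₁(B,Y)
= 0.3·0.5·3 + 0.3·0.5·2 + 0.7·0.5·1 + 0.7·0.5·5
= 2.85

E[P2] = 3.75 (similar calculation)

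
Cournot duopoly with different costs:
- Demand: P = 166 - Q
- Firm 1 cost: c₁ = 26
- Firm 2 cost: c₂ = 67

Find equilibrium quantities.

q₁* = 60.33, q₂* = 19.33

Work:
Reaction: q₁ = (166 - 26 - q₂)/2
Reaction: q₂ = (166 - 67 - q₁)/2
Solve simultaneously:
q₁* = (166 - 2×26 + 67)/3 = 60.33
q₂* = (166 - 2×67 + 26)/3 = 19.33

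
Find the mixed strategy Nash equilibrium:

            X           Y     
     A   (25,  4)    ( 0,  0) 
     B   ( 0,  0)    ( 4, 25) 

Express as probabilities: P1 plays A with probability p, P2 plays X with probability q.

p = 0.8621, q = 0.1379

Work:
Find probabilities that make opponent indifferent:
P2 chooses q to make P1 indifferent between A and B
P1 chooses p to make P2 indifferent between X and Y
Mixed NE: P1 plays (A: 0.8621, B: 0.1379), P2 plays (X: 0.1379, Y: 0.8621)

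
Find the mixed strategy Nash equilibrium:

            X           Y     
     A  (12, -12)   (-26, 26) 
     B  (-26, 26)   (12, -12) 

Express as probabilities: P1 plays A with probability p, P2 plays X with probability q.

p = 0.5, q = 0.5

Work:
Find probabilities that make opponent indifferent:
P2 chooses q to make P1 indifferent between A and B
P1 chooses p to make P2 indifferent between X and Y
Mixed NE: P1 plays (A: 0.5, B: 0.5), P2 plays (X: 0.5, Y: 0.5)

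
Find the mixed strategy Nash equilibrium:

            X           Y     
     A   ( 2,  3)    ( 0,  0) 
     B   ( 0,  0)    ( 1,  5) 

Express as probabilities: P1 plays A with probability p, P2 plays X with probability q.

p = 0.625, q = 0.3333

Work:
Find probabilities that make opponent indifferent:
P2 chooses q to make P1 indifferent between A and B
P1 chooses p to make P2 indifferent between X and Y
Mixed NE: P1 plays (A: 0.625, B: 0.375), P2 plays (X: 0.3333, Y: 0.6667)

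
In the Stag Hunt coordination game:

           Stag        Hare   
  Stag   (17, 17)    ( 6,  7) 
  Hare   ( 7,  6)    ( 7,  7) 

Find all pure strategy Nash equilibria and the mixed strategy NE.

Pure NE: (Stag, Stag) and (Hare, Hare); Mixed NE: p = 0.0909, q = 0.0909

Work:
Check pure NE:
(Stag, Stag): (17, 17) - no unilateral deviation beneficial
(Hare, Hare): (7, 7) - no unilateral deviation beneficial
Mixed NE: P1 plays Stag with p = 0.0909, P2 plays Stag with q = 0.0909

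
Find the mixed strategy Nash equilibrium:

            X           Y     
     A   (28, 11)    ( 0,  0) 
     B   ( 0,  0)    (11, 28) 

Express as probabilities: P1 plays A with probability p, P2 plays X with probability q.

p = 0.7179, q = 0.2821

Work:
Find probabilities that make opponent indifferent:
P2 chooses q to make P1 indifferent between A and B
P1 chooses p to make P2 indifferent between X and Y
Mixed NE: P1 plays (A: 0.7179, B: 0.2821), P2 plays (X: 0.2821, Y: 0.7179)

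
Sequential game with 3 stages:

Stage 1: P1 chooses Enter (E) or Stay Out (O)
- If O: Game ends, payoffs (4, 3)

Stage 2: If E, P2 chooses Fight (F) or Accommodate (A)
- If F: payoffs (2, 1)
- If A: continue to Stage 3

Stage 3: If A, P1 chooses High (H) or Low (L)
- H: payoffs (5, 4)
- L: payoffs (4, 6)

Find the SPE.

SPE: (E, A, H); Outcome (5, 4)

Work:
Stage 3: P1 chooses H (5 vs 4)
Stage 2: P2: F->1, A->4 (anticipating H). Choose A
Stage 1: P1: O->4, E->5 (anticipating A, H). Choose E
SPE path: E -> A -> H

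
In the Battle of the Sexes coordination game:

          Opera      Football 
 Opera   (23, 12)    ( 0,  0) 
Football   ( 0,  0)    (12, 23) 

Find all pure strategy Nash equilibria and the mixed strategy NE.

Pure NE: (Opera, Opera) and (Football, Football); Mixed NE: p = 0.6571, q = 0.3429

Work:
Check pure NE:
(Opera, Opera): (23, 12) - no unilateral deviation beneficial
(Football, Football): (12, 23) - no unilateral deviation beneficial
Mixed NE: P1 plays Opera with p = 0.6571, P2 plays Opera with q = 0.3429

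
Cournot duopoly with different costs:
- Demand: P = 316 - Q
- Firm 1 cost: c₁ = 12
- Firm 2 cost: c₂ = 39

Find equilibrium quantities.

q₁* = 110.33, q₂* = 83.33

Work:
Reaction: q₁ = (316 - 12 - q₂)/2
Reaction: q₂ = (316 - 39 - q₁)/2
Solve simultaneously:
q₁* = (316 - 2×12 + 39)/3 = 110.33
q₂* = (316 - 2×39 + 12)/3 = 83.33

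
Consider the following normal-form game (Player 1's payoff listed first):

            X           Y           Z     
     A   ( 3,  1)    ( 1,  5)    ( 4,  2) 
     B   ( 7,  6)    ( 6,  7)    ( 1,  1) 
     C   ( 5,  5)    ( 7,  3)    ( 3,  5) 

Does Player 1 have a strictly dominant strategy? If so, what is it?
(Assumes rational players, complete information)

No strictly dominant strategy exists for Player 1

Work:
A strategy strictly dominates another if it gives a strictly higher payoff against every opponent action. Compare each pair of P1's strategies column-by-column:
  A vs B: [3 vs 7, 1 vs 6, 4 vs 1] → A does not strictly dominate B (column X: 3 ≤ 7)
  A vs C: [3 vs 5, 1 vs 7, 4 vs 3] → A does not strictly dominate C (column X: 3 ≤ 5)
  B vs A: [7 vs 3, 6 vs 1, 1 vs 4] → B does not strictly dominate A (column Z: 1 ≤ 4)
  B vs C: [7 vs 5, 6 vs 7, 1 vs 3] → B does not strictly dominate C (column Y: 6 ≤ 7)
  C vs A: [5 vs 3, 7 vs 1, 3 vs 4] → C does not strictly dominate A (column Z: 3 ≤ 4)
  C vs B: [5 vs 7, 7 vs 6, 3 vs 1] → C does not strictly dominate B (column X: 5 ≤ 7)
No single strategy strictly dominates all others → no strictly dominant strategy.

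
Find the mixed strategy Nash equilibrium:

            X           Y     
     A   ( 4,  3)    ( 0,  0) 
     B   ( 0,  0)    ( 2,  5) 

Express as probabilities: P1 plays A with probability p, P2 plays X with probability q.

p = 0.625, q = 0.3333

Work:
Find probabilities that make opponent indifferent:
P2 chooses q to make P1 indifferent between A and B
P1 chooses p to make P2 indifferent between X and Y
Mixed NE: P1 plays (A: 0.625, B: 0.375), P2 plays (X: 0.3333, Y: 0.6667)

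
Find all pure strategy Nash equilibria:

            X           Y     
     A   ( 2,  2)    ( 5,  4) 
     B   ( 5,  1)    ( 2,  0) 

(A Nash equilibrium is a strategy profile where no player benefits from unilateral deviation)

Nash equilibrium: (A, Y), (B, X)

Work:
Best responses:
  P1 vs X: payoffs [2, 5] → best response B (payoff 5)
  P1 vs Y: payoffs [5, 2] → best response A (payoff 5)
  P2 vs A: payoffs [2, 4] → best response Y (payoff 4)
  P2 vs B: payoffs [1, 0] → best response X (payoff 1)
Mutual best responses: (A,Y), (B,X) → Nash equilibria.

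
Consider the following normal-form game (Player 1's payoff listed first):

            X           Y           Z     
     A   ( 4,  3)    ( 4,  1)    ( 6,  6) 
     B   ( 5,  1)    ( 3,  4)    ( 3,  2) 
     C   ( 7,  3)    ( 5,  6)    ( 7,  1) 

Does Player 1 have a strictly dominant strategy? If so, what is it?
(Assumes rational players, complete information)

Yes, Player 1's strictly dominant strategy is C

Work:
A strategy strictly dominates another if it gives a strictly higher payoff against every opponent action. Compare each pair of P1's strategies column-by-column:
  A vs B: [4 vs 5, 4 vs 3, 6 vs 3] → A does not strictly dominate B (column X: 4 ≤ 5)
  A vs C: [4 vs 7, 4 vs 5, 6 vs 7] → A does not strictly dominate C (column X: 4 ≤ 7)
  B vs A: [5 vs 4, 3 vs 4, 3 vs 6] → B does not strictly dominate A (column Y: 3 ≤ 4)
  B vs C: [5 vs 7, 3 vs 5, 3 vs 7] → B does not strictly dominate C (column X: 5 ≤ 7)
  C vs A: [7 vs 4, 5 vs 4, 7 vs 6] → C strictly dominates A
  C vs B: [7 vs 5, 5 vs 3, 7 vs 3] → C strictly dominates B
C strictly dominates every other strategy → strictly dominant.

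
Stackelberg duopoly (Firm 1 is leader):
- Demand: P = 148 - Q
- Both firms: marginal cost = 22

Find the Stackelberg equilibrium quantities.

q₁* (leader) = 63.0, q₂* (follower) = 31.5

Work:
Follower's reaction: q₂ = (a - c - q₁)/2
Leader substitutes: π₁ = q₁·(a - q₁ - (a-c-q₁)/2 - c)
FOC: q₁* = (148 - 22)/2 = 63.00
Then: q₂* = (148 - 22 - 63.0)/2 = 31.50
Leader has first-mover advantage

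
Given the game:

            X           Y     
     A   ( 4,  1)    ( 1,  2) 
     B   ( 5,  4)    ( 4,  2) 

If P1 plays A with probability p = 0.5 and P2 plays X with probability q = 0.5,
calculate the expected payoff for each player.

E[P1] = 3.5, E[P2] = 2.25

Work:
E[P1] = p·q·π₁(A,X) + p·(1-q)·π₁(A,Y) + (1-p)·q·π₁(B,X) + (1-p)·(1-q)·π₁(B,Y)
= 0.5·0.5·4 + 0.5·0.5·1 + 0.5·0.5·5 + 0.5·0.5·4
= 3.5

E[P2] = 2.25 (similar calculation)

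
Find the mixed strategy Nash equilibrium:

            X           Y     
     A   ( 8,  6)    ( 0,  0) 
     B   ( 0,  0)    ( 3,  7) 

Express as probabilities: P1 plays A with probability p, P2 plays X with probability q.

p = 0.5385, q = 0.2727

Work:
Find probabilities that make opponent indifferent:
P2 chooses q to make P1 indifferent between A and B
P1 chooses p to make P2 indifferent between X and Y
Mixed NE: P1 plays (A: 0.5385, B: 0.4615), P2 plays (X: 0.2727, Y: 0.7273)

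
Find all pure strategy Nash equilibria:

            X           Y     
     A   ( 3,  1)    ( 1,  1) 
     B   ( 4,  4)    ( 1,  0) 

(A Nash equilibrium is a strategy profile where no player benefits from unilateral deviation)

Nash equilibrium: (A, Y), (B, X)

Work:
Best responses:
  P1 vs X: payoffs [3, 4] → best response B (payoff 4)
  P1 vs Y: payoffs [1, 1] → best response A/B (payoff 1)
  P2 vs A: payoffs [1, 1] → best response X/Y (payoff 1)
  P2 vs B: payoffs [4, 0] → best response X (payoff 4)
Mutual best responses: (A,Y), (B,X) → Nash equilibria.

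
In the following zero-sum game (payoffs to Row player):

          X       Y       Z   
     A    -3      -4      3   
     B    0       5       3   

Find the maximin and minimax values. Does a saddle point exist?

Maximin = 0, Minimax = 0, Saddle: True

Work:
Row minimums: [-4, 0] → maximin = 0
Column maximums: [0, 5, 3] → minimax = 0
Saddle point exists! Game value = 0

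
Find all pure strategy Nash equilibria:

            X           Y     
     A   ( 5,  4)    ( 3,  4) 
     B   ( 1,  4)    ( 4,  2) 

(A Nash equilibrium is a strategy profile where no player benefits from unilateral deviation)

Nash equilibrium: (A, X)

Work:
Best responses:
  P1 vs X: payoffs [5, 1] → best response A (payoff 5)
  P1 vs Y: payoffs [3, 4] → best response B (payoff 4)
  P2 vs A: payoffs [4, 4] → best response X/Y (payoff 4)
  P2 vs B: payoffs [4, 2] → best response X (payoff 4)
Mutual best responses: (A,X) → Nash equilibria.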